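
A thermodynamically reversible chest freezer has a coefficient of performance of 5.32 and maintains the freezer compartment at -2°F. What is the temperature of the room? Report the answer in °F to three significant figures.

COP_R = T_C/(T_H − T_C) gives T_H − T_C = T_C/COP.
With T_C = 254.26 K, T_H = 254.26 × (1 + 1/5.32) = 302.05 K.
Converting, 302.05 K = 84.03°F.

84.0 °F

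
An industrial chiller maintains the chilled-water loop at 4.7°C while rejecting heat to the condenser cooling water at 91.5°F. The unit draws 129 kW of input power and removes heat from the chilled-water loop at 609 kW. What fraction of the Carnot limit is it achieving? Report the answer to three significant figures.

COP_actual = Q̇_C/Ẇ = 609.0/129.0 = 4.721.
In absolute terms T_C = 277.85 K and T_H = 306.21 K, so ΔT = 28.36 K.
COP_Carnot = T_C/ΔT = 277.85/28.36 = 9.799.
η_II = COP_actual/COP_Carnot = 4.721/9.799 = 0.4818.

0.482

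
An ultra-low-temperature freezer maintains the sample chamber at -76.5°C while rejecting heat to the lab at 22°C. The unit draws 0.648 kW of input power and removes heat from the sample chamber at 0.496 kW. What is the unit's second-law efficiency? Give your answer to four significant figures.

0.3834

COP_actual = Q̇_C/Ẇ = 0.4960/0.6480 = 0.7654.
In absolute terms T_C = 196.65 K and T_H = 295.15 K, so ΔT = 98.50 K.
COP_Carnot = T_C/ΔT = 196.65/98.50 = 1.996.
η_II = COP_actual/COP_Carnot = 0.7654/1.996 = 0.3834.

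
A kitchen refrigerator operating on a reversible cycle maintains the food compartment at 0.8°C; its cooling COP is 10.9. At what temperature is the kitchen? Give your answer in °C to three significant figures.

25.9 °C

COP_R = T_C/(T_H − T_C) gives T_H − T_C = T_C/COP.
With T_C = 273.95 K, T_H = 273.95 × (1 + 1/10.9) = 299.08 K.
Converting, 299.08 K = 25.93°C.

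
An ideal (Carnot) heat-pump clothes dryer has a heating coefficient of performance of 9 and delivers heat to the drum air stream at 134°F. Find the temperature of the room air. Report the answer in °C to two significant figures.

COP_HP = T_H/(T_H − T_C) gives T_H − T_C = T_H/COP.
With T_H = 329.82 K, T_C = 329.82 × (1 − 1/9) = 293.17 K.
Converting, 293.17 K = 20.02°C.

20 °C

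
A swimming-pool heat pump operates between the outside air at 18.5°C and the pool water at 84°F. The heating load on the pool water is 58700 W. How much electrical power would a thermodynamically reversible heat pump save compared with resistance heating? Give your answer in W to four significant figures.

In absolute terms T_C = 291.65 K and T_H = 302.04 K, so ΔT = 10.39 K.
COP_Carnot = T_H/ΔT = 302.04/10.39 = 29.07.
Resistance heating needs Ẇ_res = Q̇_H = 58700 W; the reversible heat pump needs only Ẇ_hp = Q̇_H/COP = 2019 W.
Saving = 58700 − 2019 = 56680 W.

56680 W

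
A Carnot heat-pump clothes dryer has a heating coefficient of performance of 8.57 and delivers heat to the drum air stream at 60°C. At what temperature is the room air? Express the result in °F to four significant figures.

70.03 °F

COP_HP = T_H/(T_H − T_C) gives T_H − T_C = T_H/COP.
With T_H = 333.15 K, T_C = 333.15 × (1 − 1/8.57) = 294.28 K.
Converting, 294.28 K = 70.03°F.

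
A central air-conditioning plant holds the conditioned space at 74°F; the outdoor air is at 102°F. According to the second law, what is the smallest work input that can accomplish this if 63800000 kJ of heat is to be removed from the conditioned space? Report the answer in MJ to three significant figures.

In absolute terms T_C = 296.48 K and T_H = 312.04 K, so ΔT = 15.56 K.
The reversible limit is COP_R = T_C/ΔT = 19.06, so W_min = Q_C/COP = Q_C·ΔT/T_C.
W_min = 63800000 × 15.56/296.48 = 3347000 kJ = 3347 MJ.

3350 MJ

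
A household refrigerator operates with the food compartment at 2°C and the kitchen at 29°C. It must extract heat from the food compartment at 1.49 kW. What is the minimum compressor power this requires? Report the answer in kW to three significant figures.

0.146 kW

In absolute terms T_C = 275.15 K and T_H = 302.15 K, so ΔT = 27.00 K.
COP_Carnot = T_C/ΔT = 275.15/27.00 = 10.19.
Ẇ_min = Q̇/COP_Carnot = 1.490/10.19 = 0.1462 kW.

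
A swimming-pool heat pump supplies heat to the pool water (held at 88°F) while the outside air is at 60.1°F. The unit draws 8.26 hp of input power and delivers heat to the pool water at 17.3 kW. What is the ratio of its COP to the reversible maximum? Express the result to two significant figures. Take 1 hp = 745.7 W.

Converting, Q̇_H = 17.30 kW = 23.20 hp, so COP_actual = Q̇_H/Ẇ = 23.20/8.260 = 2.809.
In absolute terms T_C = 288.76 K and T_H = 304.26 K, so ΔT = 15.50 K.
COP_Carnot = T_H/ΔT = 304.26/15.50 = 19.63.
η_II = COP_actual/COP_Carnot = 2.809/19.63 = 0.1431.

0.14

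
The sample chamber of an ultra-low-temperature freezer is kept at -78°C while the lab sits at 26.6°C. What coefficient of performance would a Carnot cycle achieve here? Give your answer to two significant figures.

In absolute terms T_C = 195.15 K and T_H = 299.75 K, so ΔT = 104.6 K.
For a reversible cycle, COP_Carnot = T_C/ΔT = 195.15/104.6 = 1.866.

1.9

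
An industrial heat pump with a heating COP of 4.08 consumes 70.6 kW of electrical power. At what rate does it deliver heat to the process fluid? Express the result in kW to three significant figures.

Q̇_H = COP_HP × Ẇ = 4.08 × 70.60 = 288.0 kW.

288 kW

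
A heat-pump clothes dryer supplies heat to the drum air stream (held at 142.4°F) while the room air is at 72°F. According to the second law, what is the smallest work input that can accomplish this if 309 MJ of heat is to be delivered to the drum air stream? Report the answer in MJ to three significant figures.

36.1 MJ

In absolute terms T_C = 295.37 K and T_H = 334.48 K, so ΔT = 39.11 K.
The reversible limit is COP_HP = T_H/ΔT = 8.552, so W_min = Q_H/COP = Q_H·ΔT/T_H.
W_min = 309.0 × 39.11/334.48 = 36.13 MJ.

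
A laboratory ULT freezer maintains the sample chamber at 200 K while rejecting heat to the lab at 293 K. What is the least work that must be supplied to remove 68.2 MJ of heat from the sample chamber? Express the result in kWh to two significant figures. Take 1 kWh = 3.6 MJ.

The reservoir spacing is ΔT = 293 − 200 = 93.00 K.
The reversible limit is COP_R = T_C/ΔT = 2.151, so W_min = Q_C/COP = Q_C·ΔT/T_C.
W_min = 68.20 × 93.00/200.00 = 31.71 MJ = 8.809 kWh.

8.8 kWh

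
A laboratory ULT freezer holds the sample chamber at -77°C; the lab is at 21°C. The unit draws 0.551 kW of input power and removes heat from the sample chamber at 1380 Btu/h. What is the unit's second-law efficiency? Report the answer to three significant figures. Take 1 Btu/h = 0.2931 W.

0.367

Converting, Q̇_C = 1380 Btu/h = 0.4045 kW, so COP_actual = Q̇_C/Ẇ = 0.4045/0.5510 = 0.7341.
In absolute terms T_C = 196.15 K and T_H = 294.15 K, so ΔT = 98.00 K.
COP_Carnot = T_C/ΔT = 196.15/98.00 = 2.002.
η_II = COP_actual/COP_Carnot = 0.7341/2.002 = 0.3668.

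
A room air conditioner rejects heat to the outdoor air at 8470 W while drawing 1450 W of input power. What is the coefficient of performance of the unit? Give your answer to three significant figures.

The first law gives Q̇_H = Q̇_C + Ẇ, so the three rates are Q̇_C = 7020, Q̇_H = 8470, Ẇ = 1450 W.
COP_R = Q̇_C/Ẇ = 7020/1450 = 4.841.

4.84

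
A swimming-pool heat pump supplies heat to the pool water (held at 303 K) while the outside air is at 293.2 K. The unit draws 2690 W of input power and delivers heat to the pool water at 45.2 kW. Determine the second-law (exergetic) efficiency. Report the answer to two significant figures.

Converting, Q̇_H = 45.20 kW = 45200 W, so COP_actual = Q̇_H/Ẇ = 45200/2690 = 16.80.
The reservoir spacing is ΔT = 303 − 293.2 = 9.800 K.
COP_Carnot = T_H/ΔT = 303.00/9.800 = 30.92.
η_II = COP_actual/COP_Carnot = 16.80/30.92 = 0.5435.

0.54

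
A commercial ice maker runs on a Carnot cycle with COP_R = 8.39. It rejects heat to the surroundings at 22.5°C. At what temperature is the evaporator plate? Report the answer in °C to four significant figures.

-8.986 °C

For a Carnot refrigerator COP_R = T_C/(T_H − T_C), so T_C = COP·T_H/(1 + COP).
With T_H = 295.65 K, T_C = 8.39 × 295.65/9.390 = 264.16 K.
Converting, 264.16 K = -8.99°C.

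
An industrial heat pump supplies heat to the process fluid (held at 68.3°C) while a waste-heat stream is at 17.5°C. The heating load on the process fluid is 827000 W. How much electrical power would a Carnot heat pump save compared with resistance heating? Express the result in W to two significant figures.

In absolute terms T_C = 290.65 K and T_H = 341.45 K, so ΔT = 50.80 K.
COP_Carnot = T_H/ΔT = 341.45/50.80 = 6.721.
Resistance heating needs Ẇ_res = Q̇_H = 827000 W; the reversible heat pump needs only Ẇ_hp = Q̇_H/COP = 123000 W.
Saving = 827000 − 123000 = 704000 W.

700000 W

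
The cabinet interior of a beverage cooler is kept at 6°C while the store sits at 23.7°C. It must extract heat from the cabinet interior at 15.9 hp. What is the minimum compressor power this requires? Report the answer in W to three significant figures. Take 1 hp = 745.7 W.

In absolute terms T_C = 279.15 K and T_H = 296.85 K, so ΔT = 17.70 K.
COP_Carnot = T_C/ΔT = 279.15/17.70 = 15.77.
Ẇ_min = Q̇/COP_Carnot = 15.90/15.77 = 1.008 hp = 751.8 W.

752 W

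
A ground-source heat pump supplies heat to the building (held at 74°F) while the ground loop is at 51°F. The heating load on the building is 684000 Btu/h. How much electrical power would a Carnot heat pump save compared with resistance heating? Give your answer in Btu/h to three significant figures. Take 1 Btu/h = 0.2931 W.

655000 Btu/h

In absolute terms T_C = 283.71 K and T_H = 296.48 K, so ΔT = 12.78 K.
COP_Carnot = T_H/ΔT = 296.48/12.78 = 23.20.
Resistance heating needs Ẇ_res = Q̇_H = 684000 Btu/h; the reversible heat pump needs only Ẇ_hp = Q̇_H/COP = 29480 Btu/h.
Saving = 684000 − 29480 = 654500 Btu/h.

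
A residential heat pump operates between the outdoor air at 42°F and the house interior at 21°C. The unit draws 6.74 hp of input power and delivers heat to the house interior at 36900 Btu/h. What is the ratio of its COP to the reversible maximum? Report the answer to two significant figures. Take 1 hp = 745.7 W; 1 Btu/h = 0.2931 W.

0.11

Converting, Q̇_H = 36900 Btu/h = 14.50 hp, so COP_actual = Q̇_H/Ẇ = 14.50/6.740 = 2.152.
In absolute terms T_C = 278.71 K and T_H = 294.15 K, so ΔT = 15.44 K.
COP_Carnot = T_H/ΔT = 294.15/15.44 = 19.05.
η_II = COP_actual/COP_Carnot = 2.152/19.05 = 0.1130.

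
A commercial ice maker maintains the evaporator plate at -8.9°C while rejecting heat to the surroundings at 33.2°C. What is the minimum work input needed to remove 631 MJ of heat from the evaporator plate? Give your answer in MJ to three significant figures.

In absolute terms T_C = 264.25 K and T_H = 306.35 K, so ΔT = 42.10 K.
The reversible limit is COP_R = T_C/ΔT = 6.277, so W_min = Q_C/COP = Q_C·ΔT/T_C.
W_min = 631.0 × 42.10/264.25 = 100.5 MJ.

101 MJ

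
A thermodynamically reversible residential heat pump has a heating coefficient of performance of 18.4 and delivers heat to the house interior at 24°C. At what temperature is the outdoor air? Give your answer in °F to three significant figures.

46.1 °F

COP_HP = T_H/(T_H − T_C) gives T_H − T_C = T_H/COP.
With T_H = 297.15 K, T_C = 297.15 × (1 − 1/18.4) = 281.00 K.
Converting, 281.00 K = 46.13°F.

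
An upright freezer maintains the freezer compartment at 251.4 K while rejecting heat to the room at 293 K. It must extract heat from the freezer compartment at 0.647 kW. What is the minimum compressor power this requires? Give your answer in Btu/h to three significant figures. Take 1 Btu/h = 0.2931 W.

365 Btu/h

The reservoir spacing is ΔT = 293 − 251.4 = 41.60 K.
COP_Carnot = T_C/ΔT = 251.40/41.60 = 6.043.
Ẇ_min = Q̇/COP_Carnot = 0.6470/6.043 = 0.1071 kW = 365.3 Btu/h.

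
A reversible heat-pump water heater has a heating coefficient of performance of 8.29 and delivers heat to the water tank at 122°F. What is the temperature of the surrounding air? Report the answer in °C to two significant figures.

COP_HP = T_H/(T_H − T_C) gives T_H − T_C = T_H/COP.
With T_H = 323.15 K, T_C = 323.15 × (1 − 1/8.29) = 284.17 K.
Converting, 284.17 K = 11.02°C.

11 °C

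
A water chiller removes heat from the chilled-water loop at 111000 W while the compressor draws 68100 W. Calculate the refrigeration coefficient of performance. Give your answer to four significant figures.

1.630

The first law gives Q̇_H = Q̇_C + Ẇ, so the three rates are Q̇_C = 111000, Q̇_H = 179100, Ẇ = 68100 W.
COP_R = Q̇_C/Ẇ = 111000/68100 = 1.630.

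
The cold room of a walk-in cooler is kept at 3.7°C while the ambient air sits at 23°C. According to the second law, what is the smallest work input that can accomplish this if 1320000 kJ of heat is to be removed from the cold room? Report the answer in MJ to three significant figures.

In absolute terms T_C = 276.85 K and T_H = 296.15 K, so ΔT = 19.30 K.
The reversible limit is COP_R = T_C/ΔT = 14.34, so W_min = Q_C/COP = Q_C·ΔT/T_C.
W_min = 1320000 × 19.30/276.85 = 92020 kJ = 92.02 MJ.

92.0 MJ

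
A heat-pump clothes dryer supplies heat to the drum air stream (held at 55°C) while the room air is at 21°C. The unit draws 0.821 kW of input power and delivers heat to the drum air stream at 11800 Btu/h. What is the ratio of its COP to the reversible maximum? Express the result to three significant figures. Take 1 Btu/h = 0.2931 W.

0.436

Converting, Q̇_H = 11800 Btu/h = 3.459 kW, so COP_actual = Q̇_H/Ẇ = 3.459/0.8210 = 4.213.
In absolute terms T_C = 294.15 K and T_H = 328.15 K, so ΔT = 34.00 K.
COP_Carnot = T_H/ΔT = 328.15/34.00 = 9.651.
η_II = COP_actual/COP_Carnot = 4.213/9.651 = 0.4365.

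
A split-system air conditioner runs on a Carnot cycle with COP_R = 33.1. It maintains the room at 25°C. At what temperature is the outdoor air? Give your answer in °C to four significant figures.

COP_R = T_C/(T_H − T_C) gives T_H − T_C = T_C/COP.
With T_C = 298.15 K, T_H = 298.15 × (1 + 1/33.1) = 307.16 K.
Converting, 307.16 K = 34.01°C.

34.01 °C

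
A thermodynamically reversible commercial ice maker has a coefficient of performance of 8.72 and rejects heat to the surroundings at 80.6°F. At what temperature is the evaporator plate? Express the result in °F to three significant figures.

25.0 °F

For a Carnot refrigerator COP_R = T_C/(T_H − T_C), so T_C = COP·T_H/(1 + COP).
With T_H = 300.15 K, T_C = 8.72 × 300.15/9.720 = 269.27 K.
Converting, 269.27 K = 25.02°F.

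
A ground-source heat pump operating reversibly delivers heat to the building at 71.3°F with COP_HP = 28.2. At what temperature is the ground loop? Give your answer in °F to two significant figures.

COP_HP = T_H/(T_H − T_C) gives T_H − T_C = T_H/COP.
With T_H = 294.98 K, T_C = 294.98 × (1 − 1/28.2) = 284.52 K.
Converting, 284.52 K = 52.47°F.

52 °F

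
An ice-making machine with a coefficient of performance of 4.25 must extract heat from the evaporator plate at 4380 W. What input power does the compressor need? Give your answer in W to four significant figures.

Ẇ = Q̇_C/COP = 4380/4.25 = 1031 W.

1031 W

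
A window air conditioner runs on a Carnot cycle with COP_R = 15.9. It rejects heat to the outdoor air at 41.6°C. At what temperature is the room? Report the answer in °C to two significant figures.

For a Carnot refrigerator COP_R = T_C/(T_H − T_C), so T_C = COP·T_H/(1 + COP).
With T_H = 314.75 K, T_C = 15.9 × 314.75/16.90 = 296.13 K.
Converting, 296.13 K = 22.98°C.

23 °C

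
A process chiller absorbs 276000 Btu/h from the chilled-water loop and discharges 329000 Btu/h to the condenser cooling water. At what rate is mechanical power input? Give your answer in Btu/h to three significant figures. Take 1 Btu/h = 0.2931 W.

53000 Btu/h

For a cyclic device the first law requires Q̇_H = Q̇_C + Ẇ.
Ẇ = Q̇_H − Q̇_C = 53000 Btu/h.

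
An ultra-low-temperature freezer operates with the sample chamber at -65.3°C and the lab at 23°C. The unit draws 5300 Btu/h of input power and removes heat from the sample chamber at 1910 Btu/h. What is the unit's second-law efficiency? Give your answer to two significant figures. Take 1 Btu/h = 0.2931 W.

COP_actual = Q̇_C/Ẇ = 1910/5300 = 0.3604.
In absolute terms T_C = 207.85 K and T_H = 296.15 K, so ΔT = 88.30 K.
COP_Carnot = T_C/ΔT = 207.85/88.30 = 2.354.
η_II = COP_actual/COP_Carnot = 0.3604/2.354 = 0.1531.

0.15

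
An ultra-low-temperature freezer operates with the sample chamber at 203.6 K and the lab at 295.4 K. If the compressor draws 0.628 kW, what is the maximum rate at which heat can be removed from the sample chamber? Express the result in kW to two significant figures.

1.4 kW

The reservoir spacing is ΔT = 295.4 − 203.6 = 91.80 K.
COP_Carnot = T_C/ΔT = 203.60/91.80 = 2.218.
Q̇_max = COP_Carnot × Ẇ = 2.218 × 0.6280 kW = 1.393 kW.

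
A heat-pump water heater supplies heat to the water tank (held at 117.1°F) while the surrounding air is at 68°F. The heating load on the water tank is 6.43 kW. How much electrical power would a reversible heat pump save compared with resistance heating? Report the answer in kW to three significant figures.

In absolute terms T_C = 293.15 K and T_H = 320.43 K, so ΔT = 27.28 K.
COP_Carnot = T_H/ΔT = 320.43/27.28 = 11.75.
Resistance heating needs Ẇ_res = Q̇_H = 6.430 kW; the reversible heat pump needs only Ẇ_hp = Q̇_H/COP = 0.5474 kW.
Saving = 6.430 − 0.5474 = 5.883 kW.

5.88 kW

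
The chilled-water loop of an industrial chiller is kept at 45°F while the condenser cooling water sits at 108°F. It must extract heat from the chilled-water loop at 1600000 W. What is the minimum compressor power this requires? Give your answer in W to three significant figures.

200000 W

In absolute terms T_C = 280.37 K and T_H = 315.37 K, so ΔT = 35.00 K.
COP_Carnot = T_C/ΔT = 280.37/35.00 = 8.011.
Ẇ_min = Q̇/COP_Carnot = 1600000/8.011 = 199700 W.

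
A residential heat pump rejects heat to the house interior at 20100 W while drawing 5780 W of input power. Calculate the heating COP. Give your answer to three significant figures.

3.48

The first law gives Q̇_H = Q̇_C + Ẇ, so the three rates are Q̇_C = 14320, Q̇_H = 20100, Ẇ = 5780 W.
COP_HP = Q̇_H/Ẇ = 20100/5780 = 3.478.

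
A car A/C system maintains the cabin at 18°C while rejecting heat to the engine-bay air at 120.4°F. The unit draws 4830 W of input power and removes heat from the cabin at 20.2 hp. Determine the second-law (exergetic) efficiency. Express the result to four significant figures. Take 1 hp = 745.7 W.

0.3332

Converting, Q̇_C = 20.20 hp = 15060 W, so COP_actual = Q̇_C/Ẇ = 15060/4830 = 3.119.
In absolute terms T_C = 291.15 K and T_H = 322.26 K, so ΔT = 31.11 K.
COP_Carnot = T_C/ΔT = 291.15/31.11 = 9.358.
η_II = COP_actual/COP_Carnot = 3.119/9.358 = 0.3332.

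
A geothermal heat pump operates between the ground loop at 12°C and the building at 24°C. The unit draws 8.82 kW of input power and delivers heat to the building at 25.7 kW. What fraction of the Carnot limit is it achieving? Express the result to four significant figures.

0.1177

COP_actual = Q̇_H/Ẇ = 25.70/8.820 = 2.914.
In absolute terms T_C = 285.15 K and T_H = 297.15 K, so ΔT = 12.00 K.
COP_Carnot = T_H/ΔT = 297.15/12.00 = 24.76.
η_II = COP_actual/COP_Carnot = 2.914/24.76 = 0.1177.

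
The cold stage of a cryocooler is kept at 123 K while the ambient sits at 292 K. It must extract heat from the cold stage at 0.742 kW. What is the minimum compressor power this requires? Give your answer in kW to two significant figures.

The reservoir spacing is ΔT = 292 − 123 = 169.0 K.
COP_Carnot = T_C/ΔT = 123.00/169.0 = 0.7278.
Ẇ_min = Q̇/COP_Carnot = 0.7420/0.7278 = 1.019 kW.

1.0 kW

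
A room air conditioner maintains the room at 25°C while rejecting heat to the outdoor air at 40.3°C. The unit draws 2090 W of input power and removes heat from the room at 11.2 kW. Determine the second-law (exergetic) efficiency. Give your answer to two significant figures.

0.27

Converting, Q̇_C = 11.20 kW = 11200 W, so COP_actual = Q̇_C/Ẇ = 11200/2090 = 5.359.
In absolute terms T_C = 298.15 K and T_H = 313.45 K, so ΔT = 15.30 K.
COP_Carnot = T_C/ΔT = 298.15/15.30 = 19.49.
η_II = COP_actual/COP_Carnot = 5.359/19.49 = 0.2750.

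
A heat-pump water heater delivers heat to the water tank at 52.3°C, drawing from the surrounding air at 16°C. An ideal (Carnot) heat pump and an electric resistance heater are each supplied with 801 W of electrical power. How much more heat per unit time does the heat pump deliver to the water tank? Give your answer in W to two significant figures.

In absolute terms T_C = 289.15 K and T_H = 325.45 K, so ΔT = 36.30 K.
COP_Carnot = T_H/ΔT = 325.45/36.30 = 8.966.
The heat pump delivers Q̇_H = COP × Ẇ = 7181 W; the resistance heater delivers Ẇ = 801.0 W.
Extra = (COP − 1)·Ẇ = 6380 W.

6400 W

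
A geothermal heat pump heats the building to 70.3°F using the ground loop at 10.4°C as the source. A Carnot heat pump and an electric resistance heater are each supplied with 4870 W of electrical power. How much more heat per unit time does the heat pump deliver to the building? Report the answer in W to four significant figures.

In absolute terms T_C = 283.55 K and T_H = 294.43 K, so ΔT = 10.88 K.
COP_Carnot = T_H/ΔT = 294.43/10.88 = 27.07.
The heat pump delivers Q̇_H = COP × Ẇ = 131800 W; the resistance heater delivers Ẇ = 4870 W.
Extra = (COP − 1)·Ẇ = 126900 W.

126900 W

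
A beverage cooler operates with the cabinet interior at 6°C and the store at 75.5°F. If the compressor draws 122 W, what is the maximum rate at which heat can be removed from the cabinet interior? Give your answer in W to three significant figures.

1870 W

In absolute terms T_C = 279.15 K and T_H = 297.32 K, so ΔT = 18.17 K.
COP_Carnot = T_C/ΔT = 279.15/18.17 = 15.37.
Q̇_max = COP_Carnot × Ẇ = 15.37 × 122.0 W = 1875 W.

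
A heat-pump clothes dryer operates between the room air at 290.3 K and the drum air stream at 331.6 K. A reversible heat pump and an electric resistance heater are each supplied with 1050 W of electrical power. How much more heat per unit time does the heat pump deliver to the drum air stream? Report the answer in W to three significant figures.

The reservoir spacing is ΔT = 331.6 − 290.3 = 41.30 K.
COP_Carnot = T_H/ΔT = 331.60/41.30 = 8.029.
The heat pump delivers Q̇_H = COP × Ẇ = 8431 W; the resistance heater delivers Ẇ = 1050 W.
Extra = (COP − 1)·Ẇ = 7381 W.

7380 W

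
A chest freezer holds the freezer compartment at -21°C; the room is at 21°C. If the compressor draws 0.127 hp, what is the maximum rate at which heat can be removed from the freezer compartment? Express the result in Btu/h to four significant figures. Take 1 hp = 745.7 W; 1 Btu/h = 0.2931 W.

In absolute terms T_C = 252.15 K and T_H = 294.15 K, so ΔT = 42.00 K.
COP_Carnot = T_C/ΔT = 252.15/42.00 = 6.004.
Q̇_max = COP_Carnot × Ẇ = 6.004 × 0.1270 hp = 0.7625 hp = 1940 Btu/h.

1940 Btu/h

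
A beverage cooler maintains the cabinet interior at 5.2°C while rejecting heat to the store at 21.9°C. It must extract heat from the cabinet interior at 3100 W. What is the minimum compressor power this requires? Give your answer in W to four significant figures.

186.0 W

In absolute terms T_C = 278.35 K and T_H = 295.05 K, so ΔT = 16.70 K.
COP_Carnot = T_C/ΔT = 278.35/16.70 = 16.67.
Ẇ_min = Q̇/COP_Carnot = 3100/16.67 = 186.0 W.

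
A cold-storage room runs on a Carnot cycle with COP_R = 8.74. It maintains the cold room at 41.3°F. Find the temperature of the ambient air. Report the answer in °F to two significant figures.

99 °F

COP_R = T_C/(T_H − T_C) gives T_H − T_C = T_C/COP.
With T_C = 278.32 K, T_H = 278.32 × (1 + 1/8.74) = 310.16 K.
Converting, 310.16 K = 98.62°F.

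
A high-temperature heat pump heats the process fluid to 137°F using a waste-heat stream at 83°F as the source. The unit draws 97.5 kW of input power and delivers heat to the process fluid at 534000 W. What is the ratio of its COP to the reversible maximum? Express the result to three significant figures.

Converting, Q̇_H = 534000 W = 534.0 kW, so COP_actual = Q̇_H/Ẇ = 534.0/97.50 = 5.477.
In absolute terms T_C = 301.48 K and T_H = 331.48 K, so ΔT = 30.00 K.
COP_Carnot = T_H/ΔT = 331.48/30.00 = 11.05.
η_II = COP_actual/COP_Carnot = 5.477/11.05 = 0.4957.

0.496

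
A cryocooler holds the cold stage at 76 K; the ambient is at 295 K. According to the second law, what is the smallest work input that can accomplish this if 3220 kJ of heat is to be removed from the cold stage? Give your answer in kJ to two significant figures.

9300 kJ

The reservoir spacing is ΔT = 295 − 76 = 219.0 K.
The reversible limit is COP_R = T_C/ΔT = 0.3470, so W_min = Q_C/COP = Q_C·ΔT/T_C.
W_min = 3220 × 219.0/76.00 = 9279 kJ.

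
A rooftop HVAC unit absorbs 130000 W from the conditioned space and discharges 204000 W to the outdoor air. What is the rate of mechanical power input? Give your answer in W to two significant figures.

For a cyclic device the first law requires Q̇_H = Q̇_C + Ẇ.
Ẇ = Q̇_H − Q̇_C = 74000 W.

74000 W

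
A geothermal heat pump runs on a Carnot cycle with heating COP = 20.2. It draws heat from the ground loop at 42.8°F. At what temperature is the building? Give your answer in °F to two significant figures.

69 °F

COP_HP = T_H/(T_H − T_C) rearranges to T_H = COP·T_C/(COP − 1).
With T_C = 279.15 K, T_H = 20.2 × 279.15/19.20 = 293.69 K.
Converting, 293.69 K = 68.97°F.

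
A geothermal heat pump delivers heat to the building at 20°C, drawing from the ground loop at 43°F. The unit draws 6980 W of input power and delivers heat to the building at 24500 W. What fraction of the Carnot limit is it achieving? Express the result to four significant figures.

COP_actual = Q̇_H/Ẇ = 24500/6980 = 3.510.
In absolute terms T_C = 279.26 K and T_H = 293.15 K, so ΔT = 13.89 K.
COP_Carnot = T_H/ΔT = 293.15/13.89 = 21.11.
η_II = COP_actual/COP_Carnot = 3.510/21.11 = 0.1663.

0.1663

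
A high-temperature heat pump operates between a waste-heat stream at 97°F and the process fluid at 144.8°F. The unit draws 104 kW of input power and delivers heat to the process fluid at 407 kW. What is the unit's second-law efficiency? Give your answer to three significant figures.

COP_actual = Q̇_H/Ẇ = 407.0/104.0 = 3.913.
In absolute terms T_C = 309.26 K and T_H = 335.82 K, so ΔT = 26.56 K.
COP_Carnot = T_H/ΔT = 335.82/26.56 = 12.65.
η_II = COP_actual/COP_Carnot = 3.913/12.65 = 0.3095.

0.309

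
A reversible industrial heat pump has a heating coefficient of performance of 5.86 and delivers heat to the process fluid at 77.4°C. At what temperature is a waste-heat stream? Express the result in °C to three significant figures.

17.6 °C

COP_HP = T_H/(T_H − T_C) gives T_H − T_C = T_H/COP.
With T_H = 350.55 K, T_C = 350.55 × (1 − 1/5.86) = 290.73 K.
Converting, 290.73 K = 17.58°C.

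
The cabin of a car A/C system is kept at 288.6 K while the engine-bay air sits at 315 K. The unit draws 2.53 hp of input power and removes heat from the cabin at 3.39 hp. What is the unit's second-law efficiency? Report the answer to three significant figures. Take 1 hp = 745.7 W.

COP_actual = Q̇_C/Ẇ = 3.390/2.530 = 1.340.
The reservoir spacing is ΔT = 315 − 288.6 = 26.40 K.
COP_Carnot = T_C/ΔT = 288.60/26.40 = 10.93.
η_II = COP_actual/COP_Carnot = 1.340/10.93 = 0.1226.

0.123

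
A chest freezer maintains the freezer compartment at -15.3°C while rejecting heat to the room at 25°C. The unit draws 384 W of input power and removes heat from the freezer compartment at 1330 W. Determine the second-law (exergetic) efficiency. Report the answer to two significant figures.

0.54

COP_actual = Q̇_C/Ẇ = 1330/384.0 = 3.464.
In absolute terms T_C = 257.85 K and T_H = 298.15 K, so ΔT = 40.30 K.
COP_Carnot = T_C/ΔT = 257.85/40.30 = 6.398.
η_II = COP_actual/COP_Carnot = 3.464/6.398 = 0.5413.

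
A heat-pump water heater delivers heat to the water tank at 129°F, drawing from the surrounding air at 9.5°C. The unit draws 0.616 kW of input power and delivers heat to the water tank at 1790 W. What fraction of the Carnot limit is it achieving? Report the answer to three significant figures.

Converting, Q̇_H = 1790 W = 1.790 kW, so COP_actual = Q̇_H/Ẇ = 1.790/0.6160 = 2.906.
In absolute terms T_C = 282.65 K and T_H = 327.04 K, so ΔT = 44.39 K.
COP_Carnot = T_H/ΔT = 327.04/44.39 = 7.368.
η_II = COP_actual/COP_Carnot = 2.906/7.368 = 0.3944.

0.394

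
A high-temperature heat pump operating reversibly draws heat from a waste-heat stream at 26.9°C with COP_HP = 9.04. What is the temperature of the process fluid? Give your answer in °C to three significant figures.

64.2 °C

COP_HP = T_H/(T_H − T_C) rearranges to T_H = COP·T_C/(COP − 1).
With T_C = 300.05 K, T_H = 9.04 × 300.05/8.040 = 337.37 K.
Converting, 337.37 K = 64.22°C.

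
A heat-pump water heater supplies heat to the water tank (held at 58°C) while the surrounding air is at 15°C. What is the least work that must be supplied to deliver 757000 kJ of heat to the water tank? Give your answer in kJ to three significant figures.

In absolute terms T_C = 288.15 K and T_H = 331.15 K, so ΔT = 43.00 K.
The reversible limit is COP_HP = T_H/ΔT = 7.701, so W_min = Q_H/COP = Q_H·ΔT/T_H.
W_min = 757000 × 43.00/331.15 = 98300 kJ.

98300 kJ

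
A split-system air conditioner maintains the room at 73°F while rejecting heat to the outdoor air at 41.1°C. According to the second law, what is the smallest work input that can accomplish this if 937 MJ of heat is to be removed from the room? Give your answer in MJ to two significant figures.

58 MJ

In absolute terms T_C = 295.93 K and T_H = 314.25 K, so ΔT = 18.32 K.
The reversible limit is COP_R = T_C/ΔT = 16.15, so W_min = Q_C/COP = Q_C·ΔT/T_C.
W_min = 937.0 × 18.32/295.93 = 58.01 MJ.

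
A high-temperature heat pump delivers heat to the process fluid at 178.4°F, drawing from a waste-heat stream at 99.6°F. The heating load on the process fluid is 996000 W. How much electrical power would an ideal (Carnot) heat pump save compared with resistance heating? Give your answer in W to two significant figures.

870000 W

In absolute terms T_C = 310.71 K and T_H = 354.48 K, so ΔT = 43.78 K.
COP_Carnot = T_H/ΔT = 354.48/43.78 = 8.097.
Resistance heating needs Ẇ_res = Q̇_H = 996000 W; the reversible heat pump needs only Ẇ_hp = Q̇_H/COP = 123000 W.
Saving = 996000 − 123000 = 873000 W.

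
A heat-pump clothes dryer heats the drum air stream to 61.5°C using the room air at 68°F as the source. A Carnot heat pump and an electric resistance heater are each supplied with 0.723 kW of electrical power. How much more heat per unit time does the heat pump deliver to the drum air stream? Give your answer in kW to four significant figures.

In absolute terms T_C = 293.15 K and T_H = 334.65 K, so ΔT = 41.50 K.
COP_Carnot = T_H/ΔT = 334.65/41.50 = 8.064.
The heat pump delivers Q̇_H = COP × Ẇ = 5.830 kW; the resistance heater delivers Ẇ = 0.7230 kW.
Extra = (COP − 1)·Ẇ = 5.107 kW.

5.107 kW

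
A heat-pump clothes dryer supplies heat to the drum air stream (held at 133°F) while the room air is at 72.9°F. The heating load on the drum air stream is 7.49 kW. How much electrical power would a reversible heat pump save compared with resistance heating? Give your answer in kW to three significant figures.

In absolute terms T_C = 295.87 K and T_H = 329.26 K, so ΔT = 33.39 K.
COP_Carnot = T_H/ΔT = 329.26/33.39 = 9.861.
Resistance heating needs Ẇ_res = Q̇_H = 7.490 kW; the reversible heat pump needs only Ẇ_hp = Q̇_H/COP = 0.7595 kW.
Saving = 7.490 − 0.7595 = 6.730 kW.

6.73 kW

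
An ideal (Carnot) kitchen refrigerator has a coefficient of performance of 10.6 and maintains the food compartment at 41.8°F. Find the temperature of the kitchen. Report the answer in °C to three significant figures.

31.7 °C

COP_R = T_C/(T_H − T_C) gives T_H − T_C = T_C/COP.
With T_C = 278.59 K, T_H = 278.59 × (1 + 1/10.6) = 304.88 K.
Converting, 304.88 K = 31.73°C.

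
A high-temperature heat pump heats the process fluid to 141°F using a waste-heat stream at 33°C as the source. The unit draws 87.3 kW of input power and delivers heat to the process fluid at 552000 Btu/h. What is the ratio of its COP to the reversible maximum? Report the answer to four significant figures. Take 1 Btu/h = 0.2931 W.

0.1530

Converting, Q̇_H = 552000 Btu/h = 161.8 kW, so COP_actual = Q̇_H/Ẇ = 161.8/87.30 = 1.853.
In absolute terms T_C = 306.15 K and T_H = 333.71 K, so ΔT = 27.56 K.
COP_Carnot = T_H/ΔT = 333.71/27.56 = 12.11.
η_II = COP_actual/COP_Carnot = 1.853/12.11 = 0.1530.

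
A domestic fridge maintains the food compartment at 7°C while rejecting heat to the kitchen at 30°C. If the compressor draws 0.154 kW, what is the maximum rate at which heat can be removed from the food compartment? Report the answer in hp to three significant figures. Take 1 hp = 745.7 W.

In absolute terms T_C = 280.15 K and T_H = 303.15 K, so ΔT = 23.00 K.
COP_Carnot = T_C/ΔT = 280.15/23.00 = 12.18.
Q̇_max = COP_Carnot × Ẇ = 12.18 × 0.1540 kW = 1.876 kW = 2.515 hp.

2.52 hp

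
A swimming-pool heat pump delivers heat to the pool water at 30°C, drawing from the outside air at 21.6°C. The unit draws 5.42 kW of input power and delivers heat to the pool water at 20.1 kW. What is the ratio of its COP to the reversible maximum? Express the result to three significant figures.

COP_actual = Q̇_H/Ẇ = 20.10/5.420 = 3.708.
In absolute terms T_C = 294.75 K and T_H = 303.15 K, so ΔT = 8.400 K.
COP_Carnot = T_H/ΔT = 303.15/8.400 = 36.09.
η_II = COP_actual/COP_Carnot = 3.708/36.09 = 0.1028.

0.103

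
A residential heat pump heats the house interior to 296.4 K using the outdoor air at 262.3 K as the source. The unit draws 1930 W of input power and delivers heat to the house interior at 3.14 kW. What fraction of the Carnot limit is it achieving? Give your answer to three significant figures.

0.187

Converting, Q̇_H = 3.140 kW = 3140 W, so COP_actual = Q̇_H/Ẇ = 3140/1930 = 1.627.
The reservoir spacing is ΔT = 296.4 − 262.3 = 34.10 K.
COP_Carnot = T_H/ΔT = 296.40/34.10 = 8.692.
η_II = COP_actual/COP_Carnot = 1.627/8.692 = 0.1872.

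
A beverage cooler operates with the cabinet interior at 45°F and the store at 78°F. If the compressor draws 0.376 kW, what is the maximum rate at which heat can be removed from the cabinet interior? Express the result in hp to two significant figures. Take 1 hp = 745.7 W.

7.7 hp

In absolute terms T_C = 280.37 K and T_H = 298.71 K, so ΔT = 18.33 K.
COP_Carnot = T_C/ΔT = 280.37/18.33 = 15.29.
Q̇_max = COP_Carnot × Ẇ = 15.29 × 0.3760 kW = 5.750 kW = 7.711 hp.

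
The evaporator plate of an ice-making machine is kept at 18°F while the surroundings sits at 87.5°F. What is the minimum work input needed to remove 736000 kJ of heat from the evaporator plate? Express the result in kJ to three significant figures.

In absolute terms T_C = 265.37 K and T_H = 303.98 K, so ΔT = 38.61 K.
The reversible limit is COP_R = T_C/ΔT = 6.873, so W_min = Q_C/COP = Q_C·ΔT/T_C.
W_min = 736000 × 38.61/265.37 = 107100 kJ.

107000 kJ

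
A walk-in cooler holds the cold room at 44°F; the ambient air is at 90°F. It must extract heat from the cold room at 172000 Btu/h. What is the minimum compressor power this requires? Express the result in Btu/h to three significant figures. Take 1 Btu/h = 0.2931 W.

15700 Btu/h

In absolute terms T_C = 279.82 K and T_H = 305.37 K, so ΔT = 25.56 K.
COP_Carnot = T_C/ΔT = 279.82/25.56 = 10.95.
Ẇ_min = Q̇/COP_Carnot = 172000/10.95 = 15710 Btu/h.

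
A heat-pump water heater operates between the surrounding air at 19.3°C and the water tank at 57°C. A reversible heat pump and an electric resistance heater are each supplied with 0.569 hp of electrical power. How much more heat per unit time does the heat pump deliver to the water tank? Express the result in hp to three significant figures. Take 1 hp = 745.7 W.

In absolute terms T_C = 292.45 K and T_H = 330.15 K, so ΔT = 37.70 K.
COP_Carnot = T_H/ΔT = 330.15/37.70 = 8.757.
The heat pump delivers Q̇_H = COP × Ẇ = 4.983 hp; the resistance heater delivers Ẇ = 0.5690 hp.
Extra = (COP − 1)·Ẇ = 4.414 hp.

4.41 hp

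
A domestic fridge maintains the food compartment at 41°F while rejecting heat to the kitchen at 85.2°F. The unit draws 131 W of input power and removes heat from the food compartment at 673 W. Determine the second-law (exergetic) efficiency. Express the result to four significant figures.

0.4535

COP_actual = Q̇_C/Ẇ = 673.0/131.0 = 5.137.
In absolute terms T_C = 278.15 K and T_H = 302.71 K, so ΔT = 24.56 K.
COP_Carnot = T_C/ΔT = 278.15/24.56 = 11.33.
η_II = COP_actual/COP_Carnot = 5.137/11.33 = 0.4535.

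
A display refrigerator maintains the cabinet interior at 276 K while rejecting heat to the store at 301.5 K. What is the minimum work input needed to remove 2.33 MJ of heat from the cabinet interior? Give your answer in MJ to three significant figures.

The reservoir spacing is ΔT = 301.5 − 276 = 25.50 K.
The reversible limit is COP_R = T_C/ΔT = 10.82, so W_min = Q_C/COP = Q_C·ΔT/T_C.
W_min = 2.330 × 25.50/276.00 = 0.2153 MJ.

0.215 MJ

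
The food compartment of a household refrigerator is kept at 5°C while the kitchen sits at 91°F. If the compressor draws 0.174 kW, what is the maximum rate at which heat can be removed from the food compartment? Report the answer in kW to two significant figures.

In absolute terms T_C = 278.15 K and T_H = 305.93 K, so ΔT = 27.78 K.
COP_Carnot = T_C/ΔT = 278.15/27.78 = 10.01.
Q̇_max = COP_Carnot × Ẇ = 10.01 × 0.1740 kW = 1.742 kW.

1.7 kW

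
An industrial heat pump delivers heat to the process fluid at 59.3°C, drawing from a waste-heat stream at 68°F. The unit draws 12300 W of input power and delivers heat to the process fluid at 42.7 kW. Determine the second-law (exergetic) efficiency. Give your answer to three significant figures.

0.410

Converting, Q̇_H = 42.70 kW = 42700 W, so COP_actual = Q̇_H/Ẇ = 42700/12300 = 3.472.
In absolute terms T_C = 293.15 K and T_H = 332.45 K, so ΔT = 39.30 K.
COP_Carnot = T_H/ΔT = 332.45/39.30 = 8.459.
η_II = COP_actual/COP_Carnot = 3.472/8.459 = 0.4104.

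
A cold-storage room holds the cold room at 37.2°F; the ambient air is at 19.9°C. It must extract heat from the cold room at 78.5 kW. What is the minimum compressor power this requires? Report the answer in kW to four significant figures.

In absolute terms T_C = 276.04 K and T_H = 293.05 K, so ΔT = 17.01 K.
COP_Carnot = T_C/ΔT = 276.04/17.01 = 16.23.
Ẇ_min = Q̇/COP_Carnot = 78.50/16.23 = 4.838 kW.

4.838 kW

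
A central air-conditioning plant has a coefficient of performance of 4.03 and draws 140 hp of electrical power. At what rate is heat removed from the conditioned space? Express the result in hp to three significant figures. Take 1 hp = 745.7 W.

Q̇_C = COP × Ẇ = 4.03 × 140.0 = 564.2 hp.

564 hp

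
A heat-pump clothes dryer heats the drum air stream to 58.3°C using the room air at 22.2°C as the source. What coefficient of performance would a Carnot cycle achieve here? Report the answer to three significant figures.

In absolute terms T_C = 295.35 K and T_H = 331.45 K, so ΔT = 36.10 K.
For a reversible cycle, COP_Carnot = T_H/ΔT = 331.45/36.10 = 9.181.

9.18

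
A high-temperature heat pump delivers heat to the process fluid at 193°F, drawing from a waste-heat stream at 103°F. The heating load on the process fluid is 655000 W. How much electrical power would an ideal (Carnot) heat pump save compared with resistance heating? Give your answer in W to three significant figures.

565000 W

In absolute terms T_C = 312.59 K and T_H = 362.59 K, so ΔT = 50.00 K.
COP_Carnot = T_H/ΔT = 362.59/50.00 = 7.252.
Resistance heating needs Ẇ_res = Q̇_H = 655000 W; the reversible heat pump needs only Ẇ_hp = Q̇_H/COP = 90320 W.
Saving = 655000 − 90320 = 564700 W.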